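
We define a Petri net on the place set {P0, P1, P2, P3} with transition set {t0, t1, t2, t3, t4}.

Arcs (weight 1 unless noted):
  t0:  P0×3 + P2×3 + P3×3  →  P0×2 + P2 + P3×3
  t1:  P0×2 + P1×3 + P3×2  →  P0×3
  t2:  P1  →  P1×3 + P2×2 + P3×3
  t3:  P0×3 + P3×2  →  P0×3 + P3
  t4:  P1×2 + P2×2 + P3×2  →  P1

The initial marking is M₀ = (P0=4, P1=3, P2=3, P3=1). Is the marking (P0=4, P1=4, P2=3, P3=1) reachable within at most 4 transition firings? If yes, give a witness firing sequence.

step 1: fire t2:  (P0=4, P1=3, P2=3, P3=1) → (P0=4, P1=5, P2=5, P3=4)
step 2: fire t3:  (P0=4, P1=5, P2=5, P3=4) → (P0=4, P1=5, P2=5, P3=3)
step 3: fire t4:  (P0=4, P1=5, P2=5, P3=3) → (P0=4, P1=4, P2=3, P3=1)

YES — reachable via ⟨t2, t3, t4⟩ (3 firings)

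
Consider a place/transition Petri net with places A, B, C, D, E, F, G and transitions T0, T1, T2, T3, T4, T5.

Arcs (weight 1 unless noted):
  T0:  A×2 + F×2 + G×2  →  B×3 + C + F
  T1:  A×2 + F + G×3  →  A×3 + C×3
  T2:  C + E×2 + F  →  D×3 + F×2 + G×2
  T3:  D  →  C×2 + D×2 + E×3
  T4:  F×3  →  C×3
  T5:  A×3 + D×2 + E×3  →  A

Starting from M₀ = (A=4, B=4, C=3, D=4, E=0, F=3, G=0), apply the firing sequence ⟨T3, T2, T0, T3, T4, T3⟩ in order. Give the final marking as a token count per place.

step 1: fire T3:  (A=4, B=4, C=3, D=4, E=0, F=3, G=0) → (A=4, B=4, C=5, D=5, E=3, F=3, G=0)
step 2: fire T2:  (A=4, B=4, C=5, D=5, E=3, F=3, G=0) → (A=4, B=4, C=4, D=8, E=1, F=4, G=2)
step 3: fire T0:  (A=4, B=4, C=4, D=8, E=1, F=4, G=2) → (A=2, B=7, C=5, D=8, E=1, F=3, G=0)
step 4: fire T3:  (A=2, B=7, C=5, D=8, E=1, F=3, G=0) → (A=2, B=7, C=7, D=9, E=4, F=3, G=0)
step 5: fire T4:  (A=2, B=7, C=7, D=9, E=4, F=3, G=0) → (A=2, B=7, C=10, D=9, E=4, F=0, G=0)
step 6: fire T3:  (A=2, B=7, C=10, D=9, E=4, F=0, G=0) → (A=2, B=7, C=12, D=10, E=7, F=0, G=0)

(A=2, B=7, C=12, D=10, E=7, F=0, G=0)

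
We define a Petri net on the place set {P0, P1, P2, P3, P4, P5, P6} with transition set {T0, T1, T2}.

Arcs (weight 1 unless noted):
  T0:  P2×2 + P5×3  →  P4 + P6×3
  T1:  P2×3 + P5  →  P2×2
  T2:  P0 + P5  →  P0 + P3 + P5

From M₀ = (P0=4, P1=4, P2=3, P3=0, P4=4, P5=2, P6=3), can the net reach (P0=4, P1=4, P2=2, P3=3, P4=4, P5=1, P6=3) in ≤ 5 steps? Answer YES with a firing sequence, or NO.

step 1: fire T1:  (P0=4, P1=4, P2=3, P3=0, P4=4, P5=2, P6=3) → (P0=4, P1=4, P2=2, P3=0, P4=4, P5=1, P6=3)
step 2: fire T2:  (P0=4, P1=4, P2=2, P3=0, P4=4, P5=1, P6=3) → (P0=4, P1=4, P2=2, P3=1, P4=4, P5=1, P6=3)
step 3: fire T2:  (P0=4, P1=4, P2=2, P3=1, P4=4, P5=1, P6=3) → (P0=4, P1=4, P2=2, P3=2, P4=4, P5=1, P6=3)
step 4: fire T2:  (P0=4, P1=4, P2=2, P3=2, P4=4, P5=1, P6=3) → (P0=4, P1=4, P2=2, P3=3, P4=4, P5=1, P6=3)

YES — reachable via ⟨T1, T2, T2, T2⟩ (4 firings)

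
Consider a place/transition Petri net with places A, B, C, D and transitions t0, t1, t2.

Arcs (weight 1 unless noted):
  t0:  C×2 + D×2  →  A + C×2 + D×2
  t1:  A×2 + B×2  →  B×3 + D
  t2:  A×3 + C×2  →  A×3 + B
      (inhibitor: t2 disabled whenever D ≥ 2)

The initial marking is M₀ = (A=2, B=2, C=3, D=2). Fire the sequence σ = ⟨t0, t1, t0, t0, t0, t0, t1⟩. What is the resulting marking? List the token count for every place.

step 1: fire t0:  (A=2, B=2, C=3, D=2) → (A=3, B=2, C=3, D=2)
step 2: fire t1:  (A=3, B=2, C=3, D=2) → (A=1, B=3, C=3, D=3)
step 3: fire t0:  (A=1, B=3, C=3, D=3) → (A=2, B=3, C=3, D=3)
step 4: fire t0:  (A=2, B=3, C=3, D=3) → (A=3, B=3, C=3, D=3)
step 5: fire t0:  (A=3, B=3, C=3, D=3) → (A=4, B=3, C=3, D=3)
step 6: fire t0:  (A=4, B=3, C=3, D=3) → (A=5, B=3, C=3, D=3)
step 7: fire t1:  (A=5, B=3, C=3, D=3) → (A=3, B=4, C=3, D=4)

(A=3, B=4, C=3, D=4)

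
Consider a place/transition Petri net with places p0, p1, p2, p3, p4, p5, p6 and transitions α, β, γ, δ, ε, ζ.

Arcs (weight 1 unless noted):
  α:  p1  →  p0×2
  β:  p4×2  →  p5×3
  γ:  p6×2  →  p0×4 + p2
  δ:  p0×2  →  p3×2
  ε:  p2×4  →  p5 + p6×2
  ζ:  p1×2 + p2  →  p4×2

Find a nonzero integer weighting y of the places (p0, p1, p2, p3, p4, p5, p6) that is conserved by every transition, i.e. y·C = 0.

Incidence matrix C (rows=places, cols=transitions):
        α    β    γ    δ    ε    ζ
   p0   2    0    4   -2    0    0
   p1  -1    0    0    0    0   -2
   p2   0    0    1    0   -4   -1
   p3   0    0    0    2    0    0
   p4   0   -2    0    0    0    2
   p5   0    3    0    0    1    0
   p6   0    0   -2    0    2    0

Candidate y = [1, 2, 2, 1, 3, 2, 3]; check y·C column-wise:
  col α: 1·2 + 2·-1 + 2·0 + 1·0 + 3·0 + 2·0 + 3·0 = 0
  col β: 1·0 + 2·0 + 2·0 + 1·0 + 3·-2 + 2·3 + 3·0 = 0
  col γ: 1·4 + 2·0 + 2·1 + 1·0 + 3·0 + 2·0 + 3·-2 = 0
  col δ: 1·-2 + 2·0 + 2·0 + 1·2 + 3·0 + 2·0 + 3·0 = 0
  col ε: 1·0 + 2·0 + 2·-4 + 1·0 + 3·0 + 2·1 + 3·2 = 0
  col ζ: 1·0 + 2·-2 + 2·-1 + 1·0 + 3·2 + 2·0 + 3·0 = 0

y = (p0:1, p1:2, p2:2, p3:1, p4:3, p5:2, p6:3)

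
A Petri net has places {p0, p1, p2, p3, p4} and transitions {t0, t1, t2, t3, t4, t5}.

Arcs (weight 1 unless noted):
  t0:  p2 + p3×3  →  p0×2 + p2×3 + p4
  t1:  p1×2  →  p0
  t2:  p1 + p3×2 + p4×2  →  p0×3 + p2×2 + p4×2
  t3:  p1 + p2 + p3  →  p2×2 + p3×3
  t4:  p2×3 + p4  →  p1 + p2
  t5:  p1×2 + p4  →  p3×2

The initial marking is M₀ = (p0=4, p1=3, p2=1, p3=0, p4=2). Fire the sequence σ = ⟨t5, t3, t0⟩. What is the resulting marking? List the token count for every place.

(p0=6, p1=0, p2=4, p3=1, p4=2)

step 1: fire t5:  (p0=4, p1=3, p2=1, p3=0, p4=2) → (p0=4, p1=1, p2=1, p3=2, p4=1)
step 2: fire t3:  (p0=4, p1=1, p2=1, p3=2, p4=1) → (p0=4, p1=0, p2=2, p3=4, p4=1)
step 3: fire t0:  (p0=4, p1=0, p2=2, p3=4, p4=1) → (p0=6, p1=0, p2=4, p3=1, p4=2)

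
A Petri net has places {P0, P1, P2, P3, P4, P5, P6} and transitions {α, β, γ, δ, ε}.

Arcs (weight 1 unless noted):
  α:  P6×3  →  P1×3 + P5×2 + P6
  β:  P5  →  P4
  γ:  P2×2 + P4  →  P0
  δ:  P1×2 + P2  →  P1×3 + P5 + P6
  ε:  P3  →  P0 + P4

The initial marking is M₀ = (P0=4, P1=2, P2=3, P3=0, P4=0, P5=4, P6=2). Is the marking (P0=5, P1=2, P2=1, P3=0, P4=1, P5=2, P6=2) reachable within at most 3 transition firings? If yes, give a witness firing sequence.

YES — reachable via ⟨β, β, γ⟩ (3 firings)

step 1: fire β:  (P0=4, P1=2, P2=3, P3=0, P4=0, P5=4, P6=2) → (P0=4, P1=2, P2=3, P3=0, P4=1, P5=3, P6=2)
step 2: fire β:  (P0=4, P1=2, P2=3, P3=0, P4=1, P5=3, P6=2) → (P0=4, P1=2, P2=3, P3=0, P4=2, P5=2, P6=2)
step 3: fire γ:  (P0=4, P1=2, P2=3, P3=0, P4=2, P5=2, P6=2) → (P0=5, P1=2, P2=1, P3=0, P4=1, P5=2, P6=2)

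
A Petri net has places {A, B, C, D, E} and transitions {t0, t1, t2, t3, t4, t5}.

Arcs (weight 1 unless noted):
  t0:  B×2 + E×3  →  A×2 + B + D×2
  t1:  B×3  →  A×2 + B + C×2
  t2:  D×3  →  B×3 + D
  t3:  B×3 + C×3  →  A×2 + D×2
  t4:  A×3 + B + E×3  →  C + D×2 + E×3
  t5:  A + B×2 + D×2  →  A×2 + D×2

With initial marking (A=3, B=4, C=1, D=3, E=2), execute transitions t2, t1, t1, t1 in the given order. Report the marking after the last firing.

(A=9, B=1, C=7, D=1, E=2)

step 1: fire t2:  (A=3, B=4, C=1, D=3, E=2) → (A=3, B=7, C=1, D=1, E=2)
step 2: fire t1:  (A=3, B=7, C=1, D=1, E=2) → (A=5, B=5, C=3, D=1, E=2)
step 3: fire t1:  (A=5, B=5, C=3, D=1, E=2) → (A=7, B=3, C=5, D=1, E=2)
step 4: fire t1:  (A=7, B=3, C=5, D=1, E=2) → (A=9, B=1, C=7, D=1, E=2)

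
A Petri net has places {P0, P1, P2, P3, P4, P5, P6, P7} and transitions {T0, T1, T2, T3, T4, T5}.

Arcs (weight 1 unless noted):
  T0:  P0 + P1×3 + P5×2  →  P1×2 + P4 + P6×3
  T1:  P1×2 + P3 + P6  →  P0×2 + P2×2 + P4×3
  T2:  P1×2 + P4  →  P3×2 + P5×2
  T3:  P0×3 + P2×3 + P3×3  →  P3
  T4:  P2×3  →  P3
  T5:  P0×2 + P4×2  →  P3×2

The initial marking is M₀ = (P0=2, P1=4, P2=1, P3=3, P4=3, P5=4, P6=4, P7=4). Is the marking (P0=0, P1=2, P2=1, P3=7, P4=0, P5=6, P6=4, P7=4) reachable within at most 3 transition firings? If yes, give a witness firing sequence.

step 1: fire T2:  (P0=2, P1=4, P2=1, P3=3, P4=3, P5=4, P6=4, P7=4) → (P0=2, P1=2, P2=1, P3=5, P4=2, P5=6, P6=4, P7=4)
step 2: fire T5:  (P0=2, P1=2, P2=1, P3=5, P4=2, P5=6, P6=4, P7=4) → (P0=0, P1=2, P2=1, P3=7, P4=0, P5=6, P6=4, P7=4)

YES — reachable via ⟨T2, T5⟩ (2 firings)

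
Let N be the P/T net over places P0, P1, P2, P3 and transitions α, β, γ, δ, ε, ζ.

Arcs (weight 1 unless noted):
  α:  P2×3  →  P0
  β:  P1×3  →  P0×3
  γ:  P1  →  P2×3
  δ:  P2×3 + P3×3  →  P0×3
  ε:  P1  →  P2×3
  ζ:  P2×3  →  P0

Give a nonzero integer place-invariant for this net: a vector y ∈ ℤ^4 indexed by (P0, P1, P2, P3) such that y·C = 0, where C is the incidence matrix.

y = (P0:3, P1:3, P2:1, P3:2)

Incidence matrix C (rows=places, cols=transitions):
        α    β    γ    δ    ε    ζ
   P0   1    3    0    3    0    1
   P1   0   -3   -1    0   -1    0
   P2  -3    0    3   -3    3   -3
   P3   0    0    0   -3    0    0

Candidate y = [3, 3, 1, 2]; check y·C column-wise:
  col α: 3·1 + 3·0 + 1·-3 + 2·0 = 0
  col β: 3·3 + 3·-3 + 1·0 + 2·0 = 0
  col γ: 3·0 + 3·-1 + 1·3 + 2·0 = 0
  col δ: 3·3 + 3·0 + 1·-3 + 2·-3 = 0
  col ε: 3·0 + 3·-1 + 1·3 + 2·0 = 0
  col ζ: 3·1 + 3·0 + 1·-3 + 2·0 = 0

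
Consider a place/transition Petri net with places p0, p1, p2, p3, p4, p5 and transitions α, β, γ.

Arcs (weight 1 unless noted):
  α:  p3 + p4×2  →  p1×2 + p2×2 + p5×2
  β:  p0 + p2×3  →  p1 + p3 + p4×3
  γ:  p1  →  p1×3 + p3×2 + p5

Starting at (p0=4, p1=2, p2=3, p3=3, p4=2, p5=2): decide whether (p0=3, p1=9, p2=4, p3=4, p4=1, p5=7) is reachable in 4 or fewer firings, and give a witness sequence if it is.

YES — reachable via ⟨α, β, α, γ⟩ (4 firings)

step 1: fire α:  (p0=4, p1=2, p2=3, p3=3, p4=2, p5=2) → (p0=4, p1=4, p2=5, p3=2, p4=0, p5=4)
step 2: fire β:  (p0=4, p1=4, p2=5, p3=2, p4=0, p5=4) → (p0=3, p1=5, p2=2, p3=3, p4=3, p5=4)
step 3: fire α:  (p0=3, p1=5, p2=2, p3=3, p4=3, p5=4) → (p0=3, p1=7, p2=4, p3=2, p4=1, p5=6)
step 4: fire γ:  (p0=3, p1=7, p2=4, p3=2, p4=1, p5=6) → (p0=3, p1=9, p2=4, p3=4, p4=1, p5=7)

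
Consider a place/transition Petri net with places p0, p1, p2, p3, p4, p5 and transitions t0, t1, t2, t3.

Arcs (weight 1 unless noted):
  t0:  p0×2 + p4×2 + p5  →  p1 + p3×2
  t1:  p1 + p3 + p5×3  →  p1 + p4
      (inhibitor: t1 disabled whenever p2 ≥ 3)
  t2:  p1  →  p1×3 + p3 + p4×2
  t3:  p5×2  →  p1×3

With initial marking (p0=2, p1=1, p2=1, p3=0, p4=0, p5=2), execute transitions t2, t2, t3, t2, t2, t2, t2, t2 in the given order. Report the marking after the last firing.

(p0=2, p1=18, p2=1, p3=7, p4=14, p5=0)

step 1: fire t2:  (p0=2, p1=1, p2=1, p3=0, p4=0, p5=2) → (p0=2, p1=3, p2=1, p3=1, p4=2, p5=2)
step 2: fire t2:  (p0=2, p1=3, p2=1, p3=1, p4=2, p5=2) → (p0=2, p1=5, p2=1, p3=2, p4=4, p5=2)
step 3: fire t3:  (p0=2, p1=5, p2=1, p3=2, p4=4, p5=2) → (p0=2, p1=8, p2=1, p3=2, p4=4, p5=0)
step 4: fire t2:  (p0=2, p1=8, p2=1, p3=2, p4=4, p5=0) → (p0=2, p1=10, p2=1, p3=3, p4=6, p5=0)
step 5: fire t2:  (p0=2, p1=10, p2=1, p3=3, p4=6, p5=0) → (p0=2, p1=12, p2=1, p3=4, p4=8, p5=0)
step 6: fire t2:  (p0=2, p1=12, p2=1, p3=4, p4=8, p5=0) → (p0=2, p1=14, p2=1, p3=5, p4=10, p5=0)
step 7: fire t2:  (p0=2, p1=14, p2=1, p3=5, p4=10, p5=0) → (p0=2, p1=16, p2=1, p3=6, p4=12, p5=0)
step 8: fire t2:  (p0=2, p1=16, p2=1, p3=6, p4=12, p5=0) → (p0=2, p1=18, p2=1, p3=7, p4=14, p5=0)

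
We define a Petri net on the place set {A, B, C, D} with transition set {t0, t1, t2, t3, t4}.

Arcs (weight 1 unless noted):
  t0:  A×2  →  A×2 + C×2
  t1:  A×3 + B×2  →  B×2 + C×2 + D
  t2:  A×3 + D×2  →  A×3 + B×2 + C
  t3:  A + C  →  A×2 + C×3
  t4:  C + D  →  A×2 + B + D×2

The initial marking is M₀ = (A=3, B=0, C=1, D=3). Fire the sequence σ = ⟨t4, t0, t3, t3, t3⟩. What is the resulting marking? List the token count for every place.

(A=8, B=1, C=8, D=4)

step 1: fire t4:  (A=3, B=0, C=1, D=3) → (A=5, B=1, C=0, D=4)
step 2: fire t0:  (A=5, B=1, C=0, D=4) → (A=5, B=1, C=2, D=4)
step 3: fire t3:  (A=5, B=1, C=2, D=4) → (A=6, B=1, C=4, D=4)
step 4: fire t3:  (A=6, B=1, C=4, D=4) → (A=7, B=1, C=6, D=4)
step 5: fire t3:  (A=7, B=1, C=6, D=4) → (A=8, B=1, C=8, D=4)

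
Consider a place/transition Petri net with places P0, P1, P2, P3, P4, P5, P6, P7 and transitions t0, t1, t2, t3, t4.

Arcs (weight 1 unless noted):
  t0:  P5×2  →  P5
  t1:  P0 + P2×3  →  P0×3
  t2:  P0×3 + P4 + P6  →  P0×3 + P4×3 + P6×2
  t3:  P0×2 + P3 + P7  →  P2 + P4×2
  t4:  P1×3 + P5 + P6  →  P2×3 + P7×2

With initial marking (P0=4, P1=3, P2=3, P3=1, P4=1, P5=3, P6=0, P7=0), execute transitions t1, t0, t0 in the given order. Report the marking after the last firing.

(P0=6, P1=3, P2=0, P3=1, P4=1, P5=1, P6=0, P7=0)

step 1: fire t1:  (P0=4, P1=3, P2=3, P3=1, P4=1, P5=3, P6=0, P7=0) → (P0=6, P1=3, P2=0, P3=1, P4=1, P5=3, P6=0, P7=0)
step 2: fire t0:  (P0=6, P1=3, P2=0, P3=1, P4=1, P5=3, P6=0, P7=0) → (P0=6, P1=3, P2=0, P3=1, P4=1, P5=2, P6=0, P7=0)
step 3: fire t0:  (P0=6, P1=3, P2=0, P3=1, P4=1, P5=2, P6=0, P7=0) → (P0=6, P1=3, P2=0, P3=1, P4=1, P5=1, P6=0, P7=0)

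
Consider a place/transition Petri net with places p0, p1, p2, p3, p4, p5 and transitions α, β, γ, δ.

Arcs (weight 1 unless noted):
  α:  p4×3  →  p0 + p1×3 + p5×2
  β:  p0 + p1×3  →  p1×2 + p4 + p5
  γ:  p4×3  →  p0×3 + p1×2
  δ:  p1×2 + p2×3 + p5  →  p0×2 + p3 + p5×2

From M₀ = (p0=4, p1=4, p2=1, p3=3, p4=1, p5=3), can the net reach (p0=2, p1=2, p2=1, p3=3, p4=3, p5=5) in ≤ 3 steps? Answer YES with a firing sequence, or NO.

YES — reachable via ⟨β, β⟩ (2 firings)

step 1: fire β:  (p0=4, p1=4, p2=1, p3=3, p4=1, p5=3) → (p0=3, p1=3, p2=1, p3=3, p4=2, p5=4)
step 2: fire β:  (p0=3, p1=3, p2=1, p3=3, p4=2, p5=4) → (p0=2, p1=2, p2=1, p3=3, p4=3, p5=5)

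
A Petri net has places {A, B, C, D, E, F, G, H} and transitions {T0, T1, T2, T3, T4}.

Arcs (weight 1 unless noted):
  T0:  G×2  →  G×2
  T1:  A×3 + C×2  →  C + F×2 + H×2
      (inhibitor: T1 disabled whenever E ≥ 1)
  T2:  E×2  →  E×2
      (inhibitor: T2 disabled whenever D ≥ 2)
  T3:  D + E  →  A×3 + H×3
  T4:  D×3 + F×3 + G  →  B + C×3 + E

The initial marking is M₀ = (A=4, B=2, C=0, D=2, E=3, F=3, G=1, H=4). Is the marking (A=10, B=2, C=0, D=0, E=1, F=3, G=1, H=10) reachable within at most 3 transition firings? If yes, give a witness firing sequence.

YES — reachable via ⟨T3, T3⟩ (2 firings)

step 1: fire T3:  (A=4, B=2, C=0, D=2, E=3, F=3, G=1, H=4) → (A=7, B=2, C=0, D=1, E=2, F=3, G=1, H=7)
step 2: fire T3:  (A=7, B=2, C=0, D=1, E=2, F=3, G=1, H=7) → (A=10, B=2, C=0, D=0, E=1, F=3, G=1, H=10)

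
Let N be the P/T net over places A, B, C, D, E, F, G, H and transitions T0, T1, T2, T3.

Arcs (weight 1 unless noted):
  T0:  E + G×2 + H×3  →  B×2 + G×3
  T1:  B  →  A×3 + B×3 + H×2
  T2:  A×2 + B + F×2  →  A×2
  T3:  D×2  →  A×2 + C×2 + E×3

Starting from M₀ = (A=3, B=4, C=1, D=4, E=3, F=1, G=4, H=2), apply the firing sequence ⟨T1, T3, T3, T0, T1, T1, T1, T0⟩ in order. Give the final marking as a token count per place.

step 1: fire T1:  (A=3, B=4, C=1, D=4, E=3, F=1, G=4, H=2) → (A=6, B=6, C=1, D=4, E=3, F=1, G=4, H=4)
step 2: fire T3:  (A=6, B=6, C=1, D=4, E=3, F=1, G=4, H=4) → (A=8, B=6, C=3, D=2, E=6, F=1, G=4, H=4)
step 3: fire T3:  (A=8, B=6, C=3, D=2, E=6, F=1, G=4, H=4) → (A=10, B=6, C=5, D=0, E=9, F=1, G=4, H=4)
step 4: fire T0:  (A=10, B=6, C=5, D=0, E=9, F=1, G=4, H=4) → (A=10, B=8, C=5, D=0, E=8, F=1, G=5, H=1)
step 5: fire T1:  (A=10, B=8, C=5, D=0, E=8, F=1, G=5, H=1) → (A=13, B=10, C=5, D=0, E=8, F=1, G=5, H=3)
step 6: fire T1:  (A=13, B=10, C=5, D=0, E=8, F=1, G=5, H=3) → (A=16, B=12, C=5, D=0, E=8, F=1, G=5, H=5)
step 7: fire T1:  (A=16, B=12, C=5, D=0, E=8, F=1, G=5, H=5) → (A=19, B=14, C=5, D=0, E=8, F=1, G=5, H=7)
step 8: fire T0:  (A=19, B=14, C=5, D=0, E=8, F=1, G=5, H=7) → (A=19, B=16, C=5, D=0, E=7, F=1, G=6, H=4)

(A=19, B=16, C=5, D=0, E=7, F=1, G=6, H=4)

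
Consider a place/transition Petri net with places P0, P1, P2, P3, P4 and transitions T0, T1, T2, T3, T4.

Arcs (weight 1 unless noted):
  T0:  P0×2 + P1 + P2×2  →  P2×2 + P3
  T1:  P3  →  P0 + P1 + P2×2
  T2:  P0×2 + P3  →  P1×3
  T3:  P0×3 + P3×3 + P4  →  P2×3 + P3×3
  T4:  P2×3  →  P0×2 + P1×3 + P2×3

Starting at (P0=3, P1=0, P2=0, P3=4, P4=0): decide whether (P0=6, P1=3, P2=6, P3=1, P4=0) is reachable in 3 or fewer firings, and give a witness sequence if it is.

YES — reachable via ⟨T1, T1, T1⟩ (3 firings)

step 1: fire T1:  (P0=3, P1=0, P2=0, P3=4, P4=0) → (P0=4, P1=1, P2=2, P3=3, P4=0)
step 2: fire T1:  (P0=4, P1=1, P2=2, P3=3, P4=0) → (P0=5, P1=2, P2=4, P3=2, P4=0)
step 3: fire T1:  (P0=5, P1=2, P2=4, P3=2, P4=0) → (P0=6, P1=3, P2=6, P3=1, P4=0)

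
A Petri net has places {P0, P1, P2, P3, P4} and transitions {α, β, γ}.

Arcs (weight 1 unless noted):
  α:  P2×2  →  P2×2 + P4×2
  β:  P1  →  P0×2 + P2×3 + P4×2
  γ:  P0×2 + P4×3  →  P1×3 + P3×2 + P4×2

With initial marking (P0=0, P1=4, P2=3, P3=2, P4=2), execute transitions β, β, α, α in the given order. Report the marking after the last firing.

step 1: fire β:  (P0=0, P1=4, P2=3, P3=2, P4=2) → (P0=2, P1=3, P2=6, P3=2, P4=4)
step 2: fire β:  (P0=2, P1=3, P2=6, P3=2, P4=4) → (P0=4, P1=2, P2=9, P3=2, P4=6)
step 3: fire α:  (P0=4, P1=2, P2=9, P3=2, P4=6) → (P0=4, P1=2, P2=9, P3=2, P4=8)
step 4: fire α:  (P0=4, P1=2, P2=9, P3=2, P4=8) → (P0=4, P1=2, P2=9, P3=2, P4=10)

(P0=4, P1=2, P2=9, P3=2, P4=10)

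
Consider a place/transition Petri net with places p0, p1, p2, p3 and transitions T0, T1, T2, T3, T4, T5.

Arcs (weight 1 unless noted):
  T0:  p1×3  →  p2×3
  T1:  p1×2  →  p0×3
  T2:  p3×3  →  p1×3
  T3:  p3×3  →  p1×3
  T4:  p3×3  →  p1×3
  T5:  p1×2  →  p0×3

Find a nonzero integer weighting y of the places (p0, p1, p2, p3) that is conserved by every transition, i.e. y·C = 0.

y = (p0:2, p1:3, p2:3, p3:3)

Incidence matrix C (rows=places, cols=transitions):
       T0   T1   T2   T3   T4   T5
   p0   0    3    0    0    0    3
   p1  -3   -2    3    3    3   -2
   p2   3    0    0    0    0    0
   p3   0    0   -3   -3   -3    0

Candidate y = [2, 3, 3, 3]; check y·C column-wise:
  col T0: 2·0 + 3·-3 + 3·3 + 3·0 = 0
  col T1: 2·3 + 3·-2 + 3·0 + 3·0 = 0
  col T2: 2·0 + 3·3 + 3·0 + 3·-3 = 0
  col T3: 2·0 + 3·3 + 3·0 + 3·-3 = 0
  col T4: 2·0 + 3·3 + 3·0 + 3·-3 = 0
  col T5: 2·3 + 3·-2 + 3·0 + 3·0 = 0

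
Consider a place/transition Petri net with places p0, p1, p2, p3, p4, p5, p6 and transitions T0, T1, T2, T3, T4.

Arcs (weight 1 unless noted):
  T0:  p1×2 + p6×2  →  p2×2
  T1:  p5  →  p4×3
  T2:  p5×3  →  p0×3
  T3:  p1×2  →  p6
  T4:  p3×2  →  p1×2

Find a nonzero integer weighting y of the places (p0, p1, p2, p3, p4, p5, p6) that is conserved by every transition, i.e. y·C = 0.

Incidence matrix C (rows=places, cols=transitions):
       T0   T1   T2   T3   T4
   p0   0    0    3    0    0
   p1  -2    0    0   -2    2
   p2   2    0    0    0    0
   p3   0    0    0    0   -2
   p4   0    3    0    0    0
   p5   0   -1   -3    0    0
   p6  -2    0    0    1    0

Candidate y = [3, 0, 0, 0, 1, 3, 0]; check y·C column-wise:
  col T0: 3·0 + 0·-2 + 0·2 + 1·0 + 3·0 + 0·-2 = 0
  col T1: 3·0 + 1·3 + 3·-1 = 0
  col T2: 3·3 + 1·0 + 3·-3 = 0
  col T3: 3·0 + 0·-2 + 1·0 + 3·0 + 0·1 = 0
  col T4: 3·0 + 0·2 + 0·-2 + 1·0 + 3·0 = 0

y = (p0:3, p1:0, p2:0, p3:0, p4:1, p5:3, p6:0)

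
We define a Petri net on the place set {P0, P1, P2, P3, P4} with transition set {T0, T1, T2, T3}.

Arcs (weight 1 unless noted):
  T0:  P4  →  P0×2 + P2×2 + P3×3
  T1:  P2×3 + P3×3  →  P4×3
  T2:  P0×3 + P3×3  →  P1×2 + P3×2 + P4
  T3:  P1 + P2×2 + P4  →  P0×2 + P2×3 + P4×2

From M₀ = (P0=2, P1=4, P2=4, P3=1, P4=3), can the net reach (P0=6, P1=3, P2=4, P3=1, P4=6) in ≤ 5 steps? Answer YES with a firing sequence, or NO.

step 1: fire T0:  (P0=2, P1=4, P2=4, P3=1, P4=3) → (P0=4, P1=4, P2=6, P3=4, P4=2)
step 2: fire T1:  (P0=4, P1=4, P2=6, P3=4, P4=2) → (P0=4, P1=4, P2=3, P3=1, P4=5)
step 3: fire T3:  (P0=4, P1=4, P2=3, P3=1, P4=5) → (P0=6, P1=3, P2=4, P3=1, P4=6)

YES — reachable via ⟨T0, T1, T3⟩ (3 firings)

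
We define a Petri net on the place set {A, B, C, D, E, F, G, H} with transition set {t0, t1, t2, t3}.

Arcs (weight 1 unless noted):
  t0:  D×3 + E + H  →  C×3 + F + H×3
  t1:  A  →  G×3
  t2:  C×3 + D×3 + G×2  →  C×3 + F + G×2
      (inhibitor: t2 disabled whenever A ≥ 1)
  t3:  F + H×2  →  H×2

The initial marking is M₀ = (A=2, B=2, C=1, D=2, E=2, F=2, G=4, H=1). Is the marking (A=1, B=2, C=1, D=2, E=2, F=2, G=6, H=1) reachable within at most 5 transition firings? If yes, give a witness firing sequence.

NO — not reachable within 5 firings

depth 0: 1 marking
depth 1: 2 markings reached so far
depth 2: 3 markings reached so far
depth 3: 3 markings reached so far
(frontier empty at depth 3; search complete)
target is not among the 3 markings reachable within 5 steps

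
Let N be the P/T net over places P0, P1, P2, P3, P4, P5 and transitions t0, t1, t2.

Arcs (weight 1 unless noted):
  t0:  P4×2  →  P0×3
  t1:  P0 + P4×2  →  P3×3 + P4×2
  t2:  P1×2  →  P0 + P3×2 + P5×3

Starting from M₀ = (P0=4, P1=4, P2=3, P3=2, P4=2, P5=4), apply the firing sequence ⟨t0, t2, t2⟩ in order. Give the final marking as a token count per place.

step 1: fire t0:  (P0=4, P1=4, P2=3, P3=2, P4=2, P5=4) → (P0=7, P1=4, P2=3, P3=2, P4=0, P5=4)
step 2: fire t2:  (P0=7, P1=4, P2=3, P3=2, P4=0, P5=4) → (P0=8, P1=2, P2=3, P3=4, P4=0, P5=7)
step 3: fire t2:  (P0=8, P1=2, P2=3, P3=4, P4=0, P5=7) → (P0=9, P1=0, P2=3, P3=6, P4=0, P5=10)

(P0=9, P1=0, P2=3, P3=6, P4=0, P5=10)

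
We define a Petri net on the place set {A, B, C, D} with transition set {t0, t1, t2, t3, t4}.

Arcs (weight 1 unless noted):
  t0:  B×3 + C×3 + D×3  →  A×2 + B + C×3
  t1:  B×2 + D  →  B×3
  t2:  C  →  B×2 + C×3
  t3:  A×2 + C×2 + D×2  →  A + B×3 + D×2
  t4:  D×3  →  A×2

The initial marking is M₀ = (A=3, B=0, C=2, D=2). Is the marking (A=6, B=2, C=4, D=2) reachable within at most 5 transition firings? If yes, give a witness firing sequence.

NO — not reachable within 5 firings

depth 0: 1 marking
depth 1: 3 markings reached so far
depth 2: 7 markings reached so far
depth 3: 14 markings reached so far
depth 4: 22 markings reached so far
depth 5: 31 markings reached so far
target is not among the 31 markings reachable within 5 steps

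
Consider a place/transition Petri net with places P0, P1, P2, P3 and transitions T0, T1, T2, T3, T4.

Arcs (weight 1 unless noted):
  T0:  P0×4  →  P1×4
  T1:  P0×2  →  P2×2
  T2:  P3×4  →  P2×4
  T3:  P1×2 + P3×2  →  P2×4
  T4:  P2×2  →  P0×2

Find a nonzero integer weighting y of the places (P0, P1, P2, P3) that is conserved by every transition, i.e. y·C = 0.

Incidence matrix C (rows=places, cols=transitions):
       T0   T1   T2   T3   T4
   P0  -4   -2    0    0    2
   P1   4    0    0   -2    0
   P2   0    2    4    4   -2
   P3   0    0   -4   -2    0

Candidate y = [1, 1, 1, 1]; check y·C column-wise:
  col T0: 1·-4 + 1·4 + 1·0 + 1·0 = 0
  col T1: 1·-2 + 1·0 + 1·2 + 1·0 = 0
  col T2: 1·0 + 1·0 + 1·4 + 1·-4 = 0
  col T3: 1·0 + 1·-2 + 1·4 + 1·-2 = 0
  col T4: 1·2 + 1·0 + 1·-2 + 1·0 = 0

y = (P0:1, P1:1, P2:1, P3:1)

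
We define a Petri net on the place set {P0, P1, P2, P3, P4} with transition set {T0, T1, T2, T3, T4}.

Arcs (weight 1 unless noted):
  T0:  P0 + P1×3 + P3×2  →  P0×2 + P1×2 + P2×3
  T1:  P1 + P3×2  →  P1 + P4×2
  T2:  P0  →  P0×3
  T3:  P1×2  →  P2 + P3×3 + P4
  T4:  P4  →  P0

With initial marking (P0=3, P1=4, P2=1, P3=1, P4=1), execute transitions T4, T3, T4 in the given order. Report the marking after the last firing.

step 1: fire T4:  (P0=3, P1=4, P2=1, P3=1, P4=1) → (P0=4, P1=4, P2=1, P3=1, P4=0)
step 2: fire T3:  (P0=4, P1=4, P2=1, P3=1, P4=0) → (P0=4, P1=2, P2=2, P3=4, P4=1)
step 3: fire T4:  (P0=4, P1=2, P2=2, P3=4, P4=1) → (P0=5, P1=2, P2=2, P3=4, P4=0)

(P0=5, P1=2, P2=2, P3=4, P4=0)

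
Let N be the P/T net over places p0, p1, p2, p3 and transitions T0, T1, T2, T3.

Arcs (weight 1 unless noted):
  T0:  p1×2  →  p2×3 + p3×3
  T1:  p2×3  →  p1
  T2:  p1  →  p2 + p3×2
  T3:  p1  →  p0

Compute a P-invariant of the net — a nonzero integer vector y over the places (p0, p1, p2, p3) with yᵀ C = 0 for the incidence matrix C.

Incidence matrix C (rows=places, cols=transitions):
       T0   T1   T2   T3
   p0   0    0    0    1
   p1  -2    1   -1   -1
   p2   3   -3    1    0
   p3   3    0    2    0

Candidate y = [3, 3, 1, 1]; check y·C column-wise:
  col T0: 3·0 + 3·-2 + 1·3 + 1·3 = 0
  col T1: 3·0 + 3·1 + 1·-3 + 1·0 = 0
  col T2: 3·0 + 3·-1 + 1·1 + 1·2 = 0
  col T3: 3·1 + 3·-1 + 1·0 + 1·0 = 0

y = (p0:3, p1:3, p2:1, p3:1)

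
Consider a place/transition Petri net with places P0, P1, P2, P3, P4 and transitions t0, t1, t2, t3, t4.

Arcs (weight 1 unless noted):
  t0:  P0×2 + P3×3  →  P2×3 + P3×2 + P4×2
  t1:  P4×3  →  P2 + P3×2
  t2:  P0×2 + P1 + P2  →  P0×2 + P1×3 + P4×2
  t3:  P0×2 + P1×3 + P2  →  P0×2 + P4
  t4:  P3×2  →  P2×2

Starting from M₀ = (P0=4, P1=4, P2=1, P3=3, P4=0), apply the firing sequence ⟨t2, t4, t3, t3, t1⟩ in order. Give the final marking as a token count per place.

(P0=4, P1=0, P2=1, P3=3, P4=1)

step 1: fire t2:  (P0=4, P1=4, P2=1, P3=3, P4=0) → (P0=4, P1=6, P2=0, P3=3, P4=2)
step 2: fire t4:  (P0=4, P1=6, P2=0, P3=3, P4=2) → (P0=4, P1=6, P2=2, P3=1, P4=2)
step 3: fire t3:  (P0=4, P1=6, P2=2, P3=1, P4=2) → (P0=4, P1=3, P2=1, P3=1, P4=3)
step 4: fire t3:  (P0=4, P1=3, P2=1, P3=1, P4=3) → (P0=4, P1=0, P2=0, P3=1, P4=4)
step 5: fire t1:  (P0=4, P1=0, P2=0, P3=1, P4=4) → (P0=4, P1=0, P2=1, P3=3, P4=1)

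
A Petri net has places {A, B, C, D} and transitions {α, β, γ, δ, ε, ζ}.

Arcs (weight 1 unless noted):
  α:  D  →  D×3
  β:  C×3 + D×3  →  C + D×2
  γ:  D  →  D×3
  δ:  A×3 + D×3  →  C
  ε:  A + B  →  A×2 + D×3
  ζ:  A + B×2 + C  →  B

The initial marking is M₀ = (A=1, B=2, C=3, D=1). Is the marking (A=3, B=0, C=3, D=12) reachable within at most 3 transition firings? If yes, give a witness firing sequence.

NO — not reachable within 3 firings

depth 0: 1 marking
depth 1: 4 markings reached so far
depth 2: 10 markings reached so far
depth 3: 19 markings reached so far
target is not among the 19 markings reachable within 3 steps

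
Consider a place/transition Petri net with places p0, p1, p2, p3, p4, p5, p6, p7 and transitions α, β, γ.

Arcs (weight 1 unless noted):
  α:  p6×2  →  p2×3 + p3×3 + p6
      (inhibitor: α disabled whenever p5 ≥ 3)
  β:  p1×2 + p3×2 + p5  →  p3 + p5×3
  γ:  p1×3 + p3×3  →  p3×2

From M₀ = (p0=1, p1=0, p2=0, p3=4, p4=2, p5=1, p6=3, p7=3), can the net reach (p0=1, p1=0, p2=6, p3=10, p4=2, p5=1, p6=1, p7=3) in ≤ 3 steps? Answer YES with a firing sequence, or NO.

YES — reachable via ⟨α, α⟩ (2 firings)

step 1: fire α:  (p0=1, p1=0, p2=0, p3=4, p4=2, p5=1, p6=3, p7=3) → (p0=1, p1=0, p2=3, p3=7, p4=2, p5=1, p6=2, p7=3)
step 2: fire α:  (p0=1, p1=0, p2=3, p3=7, p4=2, p5=1, p6=2, p7=3) → (p0=1, p1=0, p2=6, p3=10, p4=2, p5=1, p6=1, p7=3)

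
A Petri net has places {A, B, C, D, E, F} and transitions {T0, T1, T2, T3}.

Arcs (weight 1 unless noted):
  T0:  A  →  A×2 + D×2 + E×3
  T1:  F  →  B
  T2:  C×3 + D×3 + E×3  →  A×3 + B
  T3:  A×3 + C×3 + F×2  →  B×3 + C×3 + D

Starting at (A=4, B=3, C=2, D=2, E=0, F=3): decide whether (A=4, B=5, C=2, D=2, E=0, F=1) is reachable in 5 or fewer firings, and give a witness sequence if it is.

YES — reachable via ⟨T1, T1⟩ (2 firings)

step 1: fire T1:  (A=4, B=3, C=2, D=2, E=0, F=3) → (A=4, B=4, C=2, D=2, E=0, F=2)
step 2: fire T1:  (A=4, B=4, C=2, D=2, E=0, F=2) → (A=4, B=5, C=2, D=2, E=0, F=1)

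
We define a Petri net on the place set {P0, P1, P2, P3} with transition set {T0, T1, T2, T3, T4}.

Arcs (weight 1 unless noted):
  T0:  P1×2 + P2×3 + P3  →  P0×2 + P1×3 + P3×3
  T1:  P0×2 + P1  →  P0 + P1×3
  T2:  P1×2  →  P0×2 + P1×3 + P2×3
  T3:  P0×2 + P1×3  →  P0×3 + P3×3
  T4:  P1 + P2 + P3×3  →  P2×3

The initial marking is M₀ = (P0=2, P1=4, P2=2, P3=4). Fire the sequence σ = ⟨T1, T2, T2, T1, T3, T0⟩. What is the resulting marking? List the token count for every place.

step 1: fire T1:  (P0=2, P1=4, P2=2, P3=4) → (P0=1, P1=6, P2=2, P3=4)
step 2: fire T2:  (P0=1, P1=6, P2=2, P3=4) → (P0=3, P1=7, P2=5, P3=4)
step 3: fire T2:  (P0=3, P1=7, P2=5, P3=4) → (P0=5, P1=8, P2=8, P3=4)
step 4: fire T1:  (P0=5, P1=8, P2=8, P3=4) → (P0=4, P1=10, P2=8, P3=4)
step 5: fire T3:  (P0=4, P1=10, P2=8, P3=4) → (P0=5, P1=7, P2=8, P3=7)
step 6: fire T0:  (P0=5, P1=7, P2=8, P3=7) → (P0=7, P1=8, P2=5, P3=9)

(P0=7, P1=8, P2=5, P3=9)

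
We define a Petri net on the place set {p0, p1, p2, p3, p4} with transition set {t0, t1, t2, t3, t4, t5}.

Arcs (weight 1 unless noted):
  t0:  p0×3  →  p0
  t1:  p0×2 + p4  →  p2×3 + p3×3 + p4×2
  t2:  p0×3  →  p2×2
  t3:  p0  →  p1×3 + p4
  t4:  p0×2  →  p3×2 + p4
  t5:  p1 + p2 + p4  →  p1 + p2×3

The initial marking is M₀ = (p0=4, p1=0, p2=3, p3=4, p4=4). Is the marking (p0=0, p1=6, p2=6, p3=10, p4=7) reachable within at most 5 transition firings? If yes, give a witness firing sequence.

depth 0: 1 marking
depth 1: 6 markings reached so far
depth 2: 17 markings reached so far
depth 3: 27 markings reached so far
depth 4: 38 markings reached so far
depth 5: 49 markings reached so far
target is not among the 49 markings reachable within 5 steps

NO — not reachable within 5 firings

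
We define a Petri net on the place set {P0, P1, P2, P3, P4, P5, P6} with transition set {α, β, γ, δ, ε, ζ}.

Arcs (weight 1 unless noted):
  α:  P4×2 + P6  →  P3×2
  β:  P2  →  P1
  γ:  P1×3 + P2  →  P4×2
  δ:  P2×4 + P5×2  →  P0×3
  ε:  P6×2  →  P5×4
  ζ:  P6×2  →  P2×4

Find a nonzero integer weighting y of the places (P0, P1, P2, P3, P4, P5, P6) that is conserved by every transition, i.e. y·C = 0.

y = (P0:2, P1:1, P2:1, P3:3, P4:2, P5:1, P6:2)

Incidence matrix C (rows=places, cols=transitions):
        α    β    γ    δ    ε    ζ
   P0   0    0    0    3    0    0
   P1   0    1   -3    0    0    0
   P2   0   -1   -1   -4    0    4
   P3   2    0    0    0    0    0
   P4  -2    0    2    0    0    0
   P5   0    0    0   -2    4    0
   P6  -1    0    0    0   -2   -2

Candidate y = [2, 1, 1, 3, 2, 1, 2]; check y·C column-wise:
  col α: 2·0 + 1·0 + 1·0 + 3·2 + 2·-2 + 1·0 + 2·-1 = 0
  col β: 2·0 + 1·1 + 1·-1 + 3·0 + 2·0 + 1·0 + 2·0 = 0
  col γ: 2·0 + 1·-3 + 1·-1 + 3·0 + 2·2 + 1·0 + 2·0 = 0
  col δ: 2·3 + 1·0 + 1·-4 + 3·0 + 2·0 + 1·-2 + 2·0 = 0
  col ε: 2·0 + 1·0 + 1·0 + 3·0 + 2·0 + 1·4 + 2·-2 = 0
  col ζ: 2·0 + 1·0 + 1·4 + 3·0 + 2·0 + 1·0 + 2·-2 = 0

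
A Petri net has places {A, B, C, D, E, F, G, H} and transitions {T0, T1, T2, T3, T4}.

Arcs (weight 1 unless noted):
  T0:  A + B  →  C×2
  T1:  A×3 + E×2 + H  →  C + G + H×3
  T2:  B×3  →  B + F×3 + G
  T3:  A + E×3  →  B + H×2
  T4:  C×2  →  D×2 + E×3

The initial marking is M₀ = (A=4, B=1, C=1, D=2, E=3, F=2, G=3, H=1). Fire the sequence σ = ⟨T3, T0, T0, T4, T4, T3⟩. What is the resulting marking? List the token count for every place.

step 1: fire T3:  (A=4, B=1, C=1, D=2, E=3, F=2, G=3, H=1) → (A=3, B=2, C=1, D=2, E=0, F=2, G=3, H=3)
step 2: fire T0:  (A=3, B=2, C=1, D=2, E=0, F=2, G=3, H=3) → (A=2, B=1, C=3, D=2, E=0, F=2, G=3, H=3)
step 3: fire T0:  (A=2, B=1, C=3, D=2, E=0, F=2, G=3, H=3) → (A=1, B=0, C=5, D=2, E=0, F=2, G=3, H=3)
step 4: fire T4:  (A=1, B=0, C=5, D=2, E=0, F=2, G=3, H=3) → (A=1, B=0, C=3, D=4, E=3, F=2, G=3, H=3)
step 5: fire T4:  (A=1, B=0, C=3, D=4, E=3, F=2, G=3, H=3) → (A=1, B=0, C=1, D=6, E=6, F=2, G=3, H=3)
step 6: fire T3:  (A=1, B=0, C=1, D=6, E=6, F=2, G=3, H=3) → (A=0, B=1, C=1, D=6, E=3, F=2, G=3, H=5)

(A=0, B=1, C=1, D=6, E=3, F=2, G=3, H=5)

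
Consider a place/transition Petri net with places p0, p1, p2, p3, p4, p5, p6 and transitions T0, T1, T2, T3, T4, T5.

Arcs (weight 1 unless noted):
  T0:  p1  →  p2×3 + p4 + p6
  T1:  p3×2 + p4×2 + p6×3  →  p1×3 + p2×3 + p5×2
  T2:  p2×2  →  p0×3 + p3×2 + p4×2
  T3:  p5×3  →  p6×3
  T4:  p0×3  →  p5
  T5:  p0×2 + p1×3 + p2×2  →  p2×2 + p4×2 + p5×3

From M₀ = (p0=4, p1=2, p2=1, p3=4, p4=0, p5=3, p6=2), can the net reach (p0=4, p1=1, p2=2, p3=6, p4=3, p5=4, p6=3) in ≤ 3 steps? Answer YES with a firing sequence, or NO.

YES — reachable via ⟨T0, T2, T4⟩ (3 firings)

step 1: fire T0:  (p0=4, p1=2, p2=1, p3=4, p4=0, p5=3, p6=2) → (p0=4, p1=1, p2=4, p3=4, p4=1, p5=3, p6=3)
step 2: fire T2:  (p0=4, p1=1, p2=4, p3=4, p4=1, p5=3, p6=3) → (p0=7, p1=1, p2=2, p3=6, p4=3, p5=3, p6=3)
step 3: fire T4:  (p0=7, p1=1, p2=2, p3=6, p4=3, p5=3, p6=3) → (p0=4, p1=1, p2=2, p3=6, p4=3, p5=4, p6=3)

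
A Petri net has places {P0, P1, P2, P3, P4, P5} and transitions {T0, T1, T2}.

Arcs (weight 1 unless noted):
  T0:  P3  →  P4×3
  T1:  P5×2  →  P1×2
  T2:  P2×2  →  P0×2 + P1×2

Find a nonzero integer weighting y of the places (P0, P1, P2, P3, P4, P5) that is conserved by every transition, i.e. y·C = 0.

y = (P0:1, P1:0, P2:1, P3:0, P4:0, P5:0)

Incidence matrix C (rows=places, cols=transitions):
       T0   T1   T2
   P0   0    0    2
   P1   0    2    2
   P2   0    0   -2
   P3  -1    0    0
   P4   3    0    0
   P5   0   -2    0

Candidate y = [1, 0, 1, 0, 0, 0]; check y·C column-wise:
  col T0: 1·0 + 1·0 + 0·-1 + 0·3 = 0
  col T1: 1·0 + 0·2 + 1·0 + 0·-2 = 0
  col T2: 1·2 + 0·2 + 1·-2 = 0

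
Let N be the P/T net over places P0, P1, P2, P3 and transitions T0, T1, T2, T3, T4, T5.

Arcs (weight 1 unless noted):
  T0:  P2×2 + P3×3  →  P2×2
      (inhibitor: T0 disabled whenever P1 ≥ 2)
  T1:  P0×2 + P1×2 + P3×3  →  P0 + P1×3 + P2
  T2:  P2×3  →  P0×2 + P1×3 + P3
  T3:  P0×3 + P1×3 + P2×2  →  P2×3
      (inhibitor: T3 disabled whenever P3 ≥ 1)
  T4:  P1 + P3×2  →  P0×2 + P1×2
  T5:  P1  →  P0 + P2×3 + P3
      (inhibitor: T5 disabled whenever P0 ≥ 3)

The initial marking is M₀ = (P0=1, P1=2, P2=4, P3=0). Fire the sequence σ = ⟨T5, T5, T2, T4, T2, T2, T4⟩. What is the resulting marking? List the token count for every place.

step 1: fire T5:  (P0=1, P1=2, P2=4, P3=0) → (P0=2, P1=1, P2=7, P3=1)
step 2: fire T5:  (P0=2, P1=1, P2=7, P3=1) → (P0=3, P1=0, P2=10, P3=2)
step 3: fire T2:  (P0=3, P1=0, P2=10, P3=2) → (P0=5, P1=3, P2=7, P3=3)
step 4: fire T4:  (P0=5, P1=3, P2=7, P3=3) → (P0=7, P1=4, P2=7, P3=1)
step 5: fire T2:  (P0=7, P1=4, P2=7, P3=1) → (P0=9, P1=7, P2=4, P3=2)
step 6: fire T2:  (P0=9, P1=7, P2=4, P3=2) → (P0=11, P1=10, P2=1, P3=3)
step 7: fire T4:  (P0=11, P1=10, P2=1, P3=3) → (P0=13, P1=11, P2=1, P3=1)

(P0=13, P1=11, P2=1, P3=1)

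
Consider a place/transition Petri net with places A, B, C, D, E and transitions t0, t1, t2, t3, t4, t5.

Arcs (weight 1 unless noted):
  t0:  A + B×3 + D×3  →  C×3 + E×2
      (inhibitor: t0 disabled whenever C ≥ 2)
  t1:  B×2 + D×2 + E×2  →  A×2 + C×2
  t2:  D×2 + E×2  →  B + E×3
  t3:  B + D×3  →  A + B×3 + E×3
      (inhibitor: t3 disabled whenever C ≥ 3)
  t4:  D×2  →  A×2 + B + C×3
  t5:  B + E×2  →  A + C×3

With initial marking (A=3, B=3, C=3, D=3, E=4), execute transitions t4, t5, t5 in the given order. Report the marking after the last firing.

(A=7, B=2, C=12, D=1, E=0)

step 1: fire t4:  (A=3, B=3, C=3, D=3, E=4) → (A=5, B=4, C=6, D=1, E=4)
step 2: fire t5:  (A=5, B=4, C=6, D=1, E=4) → (A=6, B=3, C=9, D=1, E=2)
step 3: fire t5:  (A=6, B=3, C=9, D=1, E=2) → (A=7, B=2, C=12, D=1, E=0)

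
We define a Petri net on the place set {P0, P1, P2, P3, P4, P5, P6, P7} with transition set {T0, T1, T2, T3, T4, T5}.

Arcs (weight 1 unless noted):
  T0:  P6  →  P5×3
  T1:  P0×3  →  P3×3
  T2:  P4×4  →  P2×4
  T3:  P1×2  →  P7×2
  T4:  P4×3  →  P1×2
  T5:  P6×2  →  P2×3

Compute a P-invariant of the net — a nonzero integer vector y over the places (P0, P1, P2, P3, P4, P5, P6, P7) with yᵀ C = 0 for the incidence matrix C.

y = (P0:1, P1:0, P2:0, P3:1, P4:0, P5:0, P6:0, P7:0)

Incidence matrix C (rows=places, cols=transitions):
       T0   T1   T2   T3   T4   T5
   P0   0   -3    0    0    0    0
   P1   0    0    0   -2    2    0
   P2   0    0    4    0    0    3
   P3   0    3    0    0    0    0
   P4   0    0   -4    0   -3    0
   P5   3    0    0    0    0    0
   P6  -1    0    0    0    0   -2
   P7   0    0    0    2    0    0

Candidate y = [1, 0, 0, 1, 0, 0, 0, 0]; check y·C column-wise:
  col T0: 1·0 + 1·0 + 0·3 + 0·-1 = 0
  col T1: 1·-3 + 1·3 = 0
  col T2: 1·0 + 0·4 + 1·0 + 0·-4 = 0
  col T3: 1·0 + 0·-2 + 1·0 + 0·2 = 0
  col T4: 1·0 + 0·2 + 1·0 + 0·-3 = 0
  col T5: 1·0 + 0·3 + 1·0 + 0·-2 = 0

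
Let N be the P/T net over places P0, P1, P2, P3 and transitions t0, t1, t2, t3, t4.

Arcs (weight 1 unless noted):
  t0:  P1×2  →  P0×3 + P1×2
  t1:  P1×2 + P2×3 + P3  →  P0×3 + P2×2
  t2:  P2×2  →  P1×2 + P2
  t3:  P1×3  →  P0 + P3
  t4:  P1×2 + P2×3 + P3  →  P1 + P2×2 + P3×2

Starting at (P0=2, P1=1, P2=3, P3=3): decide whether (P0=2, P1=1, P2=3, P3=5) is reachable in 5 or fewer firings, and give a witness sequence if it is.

NO — not reachable within 5 firings

depth 0: 1 marking
depth 1: 2 markings reached so far
depth 2: 5 markings reached so far
depth 3: 9 markings reached so far
depth 4: 13 markings reached so far
depth 5: 17 markings reached so far
target is not among the 17 markings reachable within 5 steps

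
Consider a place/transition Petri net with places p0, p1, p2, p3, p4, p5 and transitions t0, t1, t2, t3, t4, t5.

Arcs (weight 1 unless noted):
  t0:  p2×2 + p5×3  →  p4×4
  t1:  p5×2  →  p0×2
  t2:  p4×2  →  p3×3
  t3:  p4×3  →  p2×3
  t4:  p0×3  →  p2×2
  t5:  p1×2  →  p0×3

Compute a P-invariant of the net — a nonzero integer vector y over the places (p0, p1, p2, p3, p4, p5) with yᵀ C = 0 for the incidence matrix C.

Incidence matrix C (rows=places, cols=transitions):
       t0   t1   t2   t3   t4   t5
   p0   0    2    0    0   -3    3
   p1   0    0    0    0    0   -2
   p2  -2    0    0    3    2    0
   p3   0    0    3    0    0    0
   p4   4    0   -2   -3    0    0
   p5  -3   -2    0    0    0    0

Candidate y = [2, 3, 3, 2, 3, 2]; check y·C column-wise:
  col t0: 2·0 + 3·0 + 3·-2 + 2·0 + 3·4 + 2·-3 = 0
  col t1: 2·2 + 3·0 + 3·0 + 2·0 + 3·0 + 2·-2 = 0
  col t2: 2·0 + 3·0 + 3·0 + 2·3 + 3·-2 + 2·0 = 0
  col t3: 2·0 + 3·0 + 3·3 + 2·0 + 3·-3 + 2·0 = 0
  col t4: 2·-3 + 3·0 + 3·2 + 2·0 + 3·0 + 2·0 = 0
  col t5: 2·3 + 3·-2 + 3·0 + 2·0 + 3·0 + 2·0 = 0

y = (p0:2, p1:3, p2:3, p3:2, p4:3, p5:2)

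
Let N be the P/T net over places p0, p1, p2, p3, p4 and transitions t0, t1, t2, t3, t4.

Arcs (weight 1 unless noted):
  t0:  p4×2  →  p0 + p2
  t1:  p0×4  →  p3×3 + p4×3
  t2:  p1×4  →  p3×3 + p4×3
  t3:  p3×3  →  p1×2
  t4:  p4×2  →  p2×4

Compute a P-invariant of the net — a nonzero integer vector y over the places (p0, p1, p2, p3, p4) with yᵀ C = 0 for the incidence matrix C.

y = (p0:3, p1:3, p2:1, p3:2, p4:2)

Incidence matrix C (rows=places, cols=transitions):
       t0   t1   t2   t3   t4
   p0   1   -4    0    0    0
   p1   0    0   -4    2    0
   p2   1    0    0    0    4
   p3   0    3    3   -3    0
   p4  -2    3    3    0   -2

Candidate y = [3, 3, 1, 2, 2]; check y·C column-wise:
  col t0: 3·1 + 3·0 + 1·1 + 2·0 + 2·-2 = 0
  col t1: 3·-4 + 3·0 + 1·0 + 2·3 + 2·3 = 0
  col t2: 3·0 + 3·-4 + 1·0 + 2·3 + 2·3 = 0
  col t3: 3·0 + 3·2 + 1·0 + 2·-3 + 2·0 = 0
  col t4: 3·0 + 3·0 + 1·4 + 2·0 + 2·-2 = 0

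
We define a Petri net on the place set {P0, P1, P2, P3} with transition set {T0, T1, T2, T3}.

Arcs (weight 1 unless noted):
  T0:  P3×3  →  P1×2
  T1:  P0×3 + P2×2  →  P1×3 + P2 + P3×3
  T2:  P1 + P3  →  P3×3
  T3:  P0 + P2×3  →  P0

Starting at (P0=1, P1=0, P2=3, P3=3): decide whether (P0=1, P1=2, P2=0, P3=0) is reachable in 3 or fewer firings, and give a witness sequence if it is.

YES — reachable via ⟨T0, T3⟩ (2 firings)

step 1: fire T0:  (P0=1, P1=0, P2=3, P3=3) → (P0=1, P1=2, P2=3, P3=0)
step 2: fire T3:  (P0=1, P1=2, P2=3, P3=0) → (P0=1, P1=2, P2=0, P3=0)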